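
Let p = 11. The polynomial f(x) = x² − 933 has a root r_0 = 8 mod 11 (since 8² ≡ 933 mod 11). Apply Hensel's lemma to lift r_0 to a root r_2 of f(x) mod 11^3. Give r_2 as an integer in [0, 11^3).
r_2 = 690 (mod 1331)

Hensel's recurrence: r_{i+1} = r_i − f(r_i)·(f′(r_i))^{-1} mod 11^{i+2}, with f′(x) = 2x. Iterate:
  r_0 = 8 (mod 11)
  r_1 = 85 (mod 121)
  r_2 = 690 (mod 1331)
Final: r_2 = 690, and one checks f(r_2) ≡ 0 mod 11^3.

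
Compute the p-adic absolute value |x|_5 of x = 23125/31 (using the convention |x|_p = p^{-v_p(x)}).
|23125/31|_5 = 1/625

Step 1 — compute v_5(x) by factoring powers of 5 out of the numerator and denominator: v_5(23125/31) = 4. Step 2 — apply |x|_p = p^{-v_p(x)} = 5^{-4} = 1/625.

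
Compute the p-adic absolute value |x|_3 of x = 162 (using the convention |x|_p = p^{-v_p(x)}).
|162|_3 = 1/81

Step 1 — compute v_3(x) by factoring powers of 3 out of the numerator and denominator: v_3(162) = 4. Step 2 — apply |x|_p = p^{-v_p(x)} = 3^{-4} = 1/81.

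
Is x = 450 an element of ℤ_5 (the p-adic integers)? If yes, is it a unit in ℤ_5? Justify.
x ∈ ℤ_5 but not a unit; v_5(x) = 2 > 0

ℤ_5 = {x ∈ ℚ_5 : v_5(x) ≥ 0} and ℤ_5^× = {x ∈ ℤ_5 : v_5(x) = 0}. Here v_5(450) = v_5(num) − v_5(den) = 2; compare against these criteria.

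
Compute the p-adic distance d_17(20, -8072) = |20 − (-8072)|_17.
d_17(20, -8072) = 1/289

Step 1 — x − y = 20 − (-8072) = 8092. Step 2 — v_17(8092) = 2 (factor: 8092 = (17^2 · 28); the sign does not affect v_p). Step 3 — |x − y|_17 = 17^{-2} = 1/289.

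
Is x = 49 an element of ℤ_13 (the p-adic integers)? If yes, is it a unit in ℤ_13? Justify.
x ∈ ℤ_13^× (unit); v_13(x) = 0

ℤ_13 = {x ∈ ℚ_13 : v_13(x) ≥ 0} and ℤ_13^× = {x ∈ ℤ_13 : v_13(x) = 0}. Here v_13(49) = v_13(num) − v_13(den) = 0; compare against these criteria.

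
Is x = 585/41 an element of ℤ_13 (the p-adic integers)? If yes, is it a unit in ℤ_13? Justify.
x ∈ ℤ_13 but not a unit; v_13(x) = 1 > 0

ℤ_13 = {x ∈ ℚ_13 : v_13(x) ≥ 0} and ℤ_13^× = {x ∈ ℤ_13 : v_13(x) = 0}. Here v_13(585/41) = v_13(num) − v_13(den) = 1; compare against these criteria.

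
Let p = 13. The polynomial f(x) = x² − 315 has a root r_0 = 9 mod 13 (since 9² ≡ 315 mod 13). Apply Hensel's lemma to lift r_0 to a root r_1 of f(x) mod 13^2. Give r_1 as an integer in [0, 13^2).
r_1 = 22 (mod 169)

Hensel's recurrence: r_{i+1} = r_i − f(r_i)·(f′(r_i))^{-1} mod 13^{i+2}, with f′(x) = 2x. Iterate:
  r_0 = 9 (mod 13)
  r_1 = 22 (mod 169)
Final: r_1 = 22, and one checks f(r_1) ≡ 0 mod 13^2.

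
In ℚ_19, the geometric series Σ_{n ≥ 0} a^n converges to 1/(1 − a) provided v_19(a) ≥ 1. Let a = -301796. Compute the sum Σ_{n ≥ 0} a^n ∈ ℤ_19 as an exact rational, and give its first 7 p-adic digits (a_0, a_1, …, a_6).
Σ a^n = 1/(1 − a) = 1/301797;  first 7 digits = (1, 0, 0, 13, 16, 18, 16)

v_19(a) = 3 ≥ 1, so the series converges in ℤ_19 to 1/(1 − a) = 1/(1 − (-301796)) = 1/301797. Expand this rational in ℤ_19: compute digits iteratively via d_i = x_i mod 19, x_{i+1} = (x_i − d_i)/19. The first 7 digits are (1, 0, 0, 13, 16, 18, 16).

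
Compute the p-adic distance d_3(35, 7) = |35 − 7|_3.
d_3(35, 7) = 1

Step 1 — x − y = 35 − 7 = 28. Step 2 — v_3(28) = 0 (factor: 28 = (3^0 · 28); the sign does not affect v_p). Step 3 — |x − y|_3 = 3^{0} = 1.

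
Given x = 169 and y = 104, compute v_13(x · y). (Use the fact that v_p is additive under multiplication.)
v_13(17576) = 3

v_p(x) = 2 (factor: 169 = 13^2 · 1); v_p(y) = 1 (factor: 104 = 13^1 · 8). Additivity: v_p(xy) = v_p(x) + v_p(y) = 2 + 1 = 3. (Direct check: xy = 17576 = 13^3 · (8).)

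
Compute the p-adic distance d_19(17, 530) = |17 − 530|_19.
d_19(17, 530) = 1/19

Step 1 — x − y = 17 − 530 = -513. Step 2 — v_19(-513) = 1 (factor: -513 = −(19^1 · 27); the sign does not affect v_p). Step 3 — |x − y|_19 = 19^{-1} = 1/19.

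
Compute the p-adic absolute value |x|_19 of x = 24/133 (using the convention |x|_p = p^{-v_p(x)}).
|24/133|_19 = 19

Step 1 — compute v_19(x) by factoring powers of 19 out of the numerator and denominator: v_19(24/133) = -1. Step 2 — apply |x|_p = p^{-v_p(x)} = 19^{1} = 19.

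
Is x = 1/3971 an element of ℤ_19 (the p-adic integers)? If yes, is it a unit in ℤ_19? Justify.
x ∉ ℤ_19 (v_19(x) = -2 < 0)

ℤ_19 = {x ∈ ℚ_19 : v_19(x) ≥ 0} and ℤ_19^× = {x ∈ ℤ_19 : v_19(x) = 0}. Here v_19(1/3971) = v_19(num) − v_19(den) = -2; compare against these criteria.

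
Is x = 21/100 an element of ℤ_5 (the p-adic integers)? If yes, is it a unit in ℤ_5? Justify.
x ∉ ℤ_5 (v_5(x) = -2 < 0)

ℤ_5 = {x ∈ ℚ_5 : v_5(x) ≥ 0} and ℤ_5^× = {x ∈ ℤ_5 : v_5(x) = 0}. Here v_5(21/100) = v_5(num) − v_5(den) = -2; compare against these criteria.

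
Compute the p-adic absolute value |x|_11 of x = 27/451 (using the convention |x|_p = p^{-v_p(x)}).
|27/451|_11 = 11

Step 1 — compute v_11(x) by factoring powers of 11 out of the numerator and denominator: v_11(27/451) = -1. Step 2 — apply |x|_p = p^{-v_p(x)} = 11^{1} = 11.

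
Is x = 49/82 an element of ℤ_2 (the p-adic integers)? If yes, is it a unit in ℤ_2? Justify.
x ∉ ℤ_2 (v_2(x) = -1 < 0)

ℤ_2 = {x ∈ ℚ_2 : v_2(x) ≥ 0} and ℤ_2^× = {x ∈ ℤ_2 : v_2(x) = 0}. Here v_2(49/82) = v_2(num) − v_2(den) = -1; compare against these criteria.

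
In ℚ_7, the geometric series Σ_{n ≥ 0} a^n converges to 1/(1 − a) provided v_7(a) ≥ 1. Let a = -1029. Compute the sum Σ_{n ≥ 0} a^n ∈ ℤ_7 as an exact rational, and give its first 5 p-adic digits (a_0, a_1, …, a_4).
Σ a^n = 1/(1 − a) = 1/1030;  first 5 digits = (1, 0, 0, 4, 6)

v_7(a) = 3 ≥ 1, so the series converges in ℤ_7 to 1/(1 − a) = 1/(1 − (-1029)) = 1/1030. Expand this rational in ℤ_7: compute digits iteratively via d_i = x_i mod 7, x_{i+1} = (x_i − d_i)/7. The first 5 digits are (1, 0, 0, 4, 6).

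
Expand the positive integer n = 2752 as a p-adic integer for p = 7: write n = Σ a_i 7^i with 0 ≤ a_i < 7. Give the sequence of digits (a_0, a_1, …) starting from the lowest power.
(a_0, a_1, …) = (1, 1, 0, 1, 1)

Repeated division by 7 gives the digits low-to-high: 2752 = 1 + 1·7^1 + 1·7^3 + 1·7^4. Digit sequence: (1, 1, 0, 1, 1).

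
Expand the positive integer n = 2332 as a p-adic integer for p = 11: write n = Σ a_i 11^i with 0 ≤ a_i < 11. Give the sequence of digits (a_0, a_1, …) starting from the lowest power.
(a_0, a_1, …) = (0, 3, 8, 1)

Repeated division by 11 gives the digits low-to-high: 2332 = 3·11^1 + 8·11^2 + 1·11^3. Digit sequence: (0, 3, 8, 1).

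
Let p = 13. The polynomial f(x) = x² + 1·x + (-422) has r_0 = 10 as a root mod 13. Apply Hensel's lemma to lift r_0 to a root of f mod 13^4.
r_3 = 894 (mod 28561)

Hensel: r_{i+1} = r_i − f(r_i)·(f′(r_i))^{-1} mod 13^{i+2}, f′(x) = 2x + 1. Iterate:
  r_0 = 10 (mod 13)
  r_1 = 49 (mod 169)
  r_2 = 894 (mod 2197)
  r_3 = 894 (mod 28561)
Final: r = 894 satisfies f(r) ≡ 0 mod 13^4.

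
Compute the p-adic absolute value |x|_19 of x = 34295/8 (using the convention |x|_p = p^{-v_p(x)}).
|34295/8|_19 = 1/6859

Step 1 — compute v_19(x) by factoring powers of 19 out of the numerator and denominator: v_19(34295/8) = 3. Step 2 — apply |x|_p = p^{-v_p(x)} = 19^{-3} = 1/6859.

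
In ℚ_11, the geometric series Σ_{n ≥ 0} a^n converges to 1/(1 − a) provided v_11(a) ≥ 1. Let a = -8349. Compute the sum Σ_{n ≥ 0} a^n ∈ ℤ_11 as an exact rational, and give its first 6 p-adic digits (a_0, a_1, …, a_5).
Σ a^n = 1/(1 − a) = 1/8350;  first 6 digits = (1, 0, 8, 4, 8, 3)

v_11(a) = 2 ≥ 1, so the series converges in ℤ_11 to 1/(1 − a) = 1/(1 − (-8349)) = 1/8350. Expand this rational in ℤ_11: compute digits iteratively via d_i = x_i mod 11, x_{i+1} = (x_i − d_i)/11. The first 6 digits are (1, 0, 8, 4, 8, 3).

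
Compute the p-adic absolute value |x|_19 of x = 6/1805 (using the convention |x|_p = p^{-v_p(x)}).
|6/1805|_19 = 361

Step 1 — compute v_19(x) by factoring powers of 19 out of the numerator and denominator: v_19(6/1805) = -2. Step 2 — apply |x|_p = p^{-v_p(x)} = 19^{2} = 361.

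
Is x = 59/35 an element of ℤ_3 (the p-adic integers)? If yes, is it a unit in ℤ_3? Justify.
x ∈ ℤ_3^× (unit); v_3(x) = 0

ℤ_3 = {x ∈ ℚ_3 : v_3(x) ≥ 0} and ℤ_3^× = {x ∈ ℤ_3 : v_3(x) = 0}. Here v_3(59/35) = v_3(num) − v_3(den) = 0; compare against these criteria.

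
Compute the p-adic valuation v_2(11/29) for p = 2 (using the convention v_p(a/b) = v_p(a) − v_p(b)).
v_2(11/29) = 0

Factor powers of 2 from the numerator and denominator of the reduced fraction: 11 = 2^0 · 11 and 29 = 2^0 · 29. Apply v_p(a/b) = v_p(a) − v_p(b): v_2(11/29) = 0 − 0 = 0.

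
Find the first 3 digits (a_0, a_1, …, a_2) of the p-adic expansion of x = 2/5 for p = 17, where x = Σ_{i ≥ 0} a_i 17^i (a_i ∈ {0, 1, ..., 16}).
(a_0, …, a_2) = (14, 6, 3)

v_17(2/5) = 0 (numerator and denominator both coprime to 17), so x ∈ ℤ_17^×. Compute digits iteratively via a_i = x_i mod 17, x_{i+1} = (x_i − a_i)/17, with x_0 = x:
  x_0 = 2/5;  a_0 = 14;  x_1 = (x_0 − 14)/17 = -4/5
  x_1 = -4/5;  a_1 = 6;  x_2 = (x_1 − 6)/17 = -2/5
  x_2 = -2/5;  a_2 = 3;  x_3 = (x_2 − 3)/17 = -1/5
Digits: (14, 6, 3).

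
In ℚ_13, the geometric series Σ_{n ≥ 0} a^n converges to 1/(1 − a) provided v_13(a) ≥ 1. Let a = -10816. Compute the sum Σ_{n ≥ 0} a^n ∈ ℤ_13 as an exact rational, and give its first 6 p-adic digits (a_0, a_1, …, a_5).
Σ a^n = 1/(1 − a) = 1/10817;  first 6 digits = (1, 0, 1, 8, 0, 3)

v_13(a) = 2 ≥ 1, so the series converges in ℤ_13 to 1/(1 − a) = 1/(1 − (-10816)) = 1/10817. Expand this rational in ℤ_13: compute digits iteratively via d_i = x_i mod 13, x_{i+1} = (x_i − d_i)/13. The first 6 digits are (1, 0, 1, 8, 0, 3).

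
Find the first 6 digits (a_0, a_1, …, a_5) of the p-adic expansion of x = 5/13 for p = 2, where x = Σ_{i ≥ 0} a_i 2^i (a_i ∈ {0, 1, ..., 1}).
(a_0, …, a_5) = (1, 0, 0, 1, 1, 0)

v_2(5/13) = 0 (numerator and denominator both coprime to 2), so x ∈ ℤ_2^×. Compute digits iteratively via a_i = x_i mod 2, x_{i+1} = (x_i − a_i)/2, with x_0 = x:
  x_0 = 5/13;  a_0 = 1;  x_1 = (x_0 − 1)/2 = -4/13
  x_1 = -4/13;  a_1 = 0;  x_2 = (x_1 − 0)/2 = -2/13
  x_2 = -2/13;  a_2 = 0;  x_3 = (x_2 − 0)/2 = -1/13
  x_3 = -1/13;  a_3 = 1;  x_4 = (x_3 − 1)/2 = -7/13
  x_4 = -7/13;  a_4 = 1;  x_5 = (x_4 − 1)/2 = -10/13
  x_5 = -10/13;  a_5 = 0;  x_6 = (x_5 − 0)/2 = -5/13
Digits: (1, 0, 0, 1, 1, 0).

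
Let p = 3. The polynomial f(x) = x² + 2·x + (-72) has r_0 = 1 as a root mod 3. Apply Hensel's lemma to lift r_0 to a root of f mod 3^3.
r_2 = 16 (mod 27)

Hensel: r_{i+1} = r_i − f(r_i)·(f′(r_i))^{-1} mod 3^{i+2}, f′(x) = 2x + 2. Iterate:
  r_0 = 1 (mod 3)
  r_1 = 7 (mod 9)
  r_2 = 16 (mod 27)
Final: r = 16 satisfies f(r) ≡ 0 mod 3^3.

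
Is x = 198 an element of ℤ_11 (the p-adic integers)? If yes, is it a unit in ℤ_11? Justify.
x ∈ ℤ_11 but not a unit; v_11(x) = 1 > 0

ℤ_11 = {x ∈ ℚ_11 : v_11(x) ≥ 0} and ℤ_11^× = {x ∈ ℤ_11 : v_11(x) = 0}. Here v_11(198) = v_11(num) − v_11(den) = 1; compare against these criteria.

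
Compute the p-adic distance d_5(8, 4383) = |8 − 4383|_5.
d_5(8, 4383) = 1/625

Step 1 — x − y = 8 − 4383 = -4375. Step 2 — v_5(-4375) = 4 (factor: -4375 = −(5^4 · 7); the sign does not affect v_p). Step 3 — |x − y|_5 = 5^{-4} = 1/625.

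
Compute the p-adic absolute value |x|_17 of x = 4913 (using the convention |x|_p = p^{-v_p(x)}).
|4913|_17 = 1/4913

Step 1 — compute v_17(x) by factoring powers of 17 out of the numerator and denominator: v_17(4913) = 3. Step 2 — apply |x|_p = p^{-v_p(x)} = 17^{-3} = 1/4913.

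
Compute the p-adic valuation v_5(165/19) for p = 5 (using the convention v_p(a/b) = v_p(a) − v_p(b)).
v_5(165/19) = 1

Factor powers of 5 from the numerator and denominator of the reduced fraction: 165 = 5^1 · 33 and 19 = 5^0 · 19. Apply v_p(a/b) = v_p(a) − v_p(b): v_5(165/19) = 1 − 0 = 1.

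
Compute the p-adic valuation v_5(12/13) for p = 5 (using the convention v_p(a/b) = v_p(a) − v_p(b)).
v_5(12/13) = 0

Factor powers of 5 from the numerator and denominator of the reduced fraction: 12 = 5^0 · 12 and 13 = 5^0 · 13. Apply v_p(a/b) = v_p(a) − v_p(b): v_5(12/13) = 0 − 0 = 0.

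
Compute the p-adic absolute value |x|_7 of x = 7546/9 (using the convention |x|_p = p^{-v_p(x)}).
|7546/9|_7 = 1/343

Step 1 — compute v_7(x) by factoring powers of 7 out of the numerator and denominator: v_7(7546/9) = 3. Step 2 — apply |x|_p = p^{-v_p(x)} = 7^{-3} = 1/343.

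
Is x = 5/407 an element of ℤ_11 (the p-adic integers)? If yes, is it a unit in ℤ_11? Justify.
x ∉ ℤ_11 (v_11(x) = -1 < 0)

ℤ_11 = {x ∈ ℚ_11 : v_11(x) ≥ 0} and ℤ_11^× = {x ∈ ℤ_11 : v_11(x) = 0}. Here v_11(5/407) = v_11(num) − v_11(den) = -1; compare against these criteria.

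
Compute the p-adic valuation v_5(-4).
v_5(-4) = 0

v_5(n) is the largest exponent k such that 5^k divides n. Factor out: -4 = -5^0 · 4. (Sign doesn't affect v_p.) So v_5(-4) = 0.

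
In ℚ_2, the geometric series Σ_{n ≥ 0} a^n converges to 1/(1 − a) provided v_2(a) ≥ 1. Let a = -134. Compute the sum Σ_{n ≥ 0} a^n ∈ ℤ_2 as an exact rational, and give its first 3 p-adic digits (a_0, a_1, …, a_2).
Σ a^n = 1/(1 − a) = 1/135;  first 3 digits = (1, 1, 1)

v_2(a) = 1 ≥ 1, so the series converges in ℤ_2 to 1/(1 − a) = 1/(1 − (-134)) = 1/135. Expand this rational in ℤ_2: compute digits iteratively via d_i = x_i mod 2, x_{i+1} = (x_i − d_i)/2. The first 3 digits are (1, 1, 1).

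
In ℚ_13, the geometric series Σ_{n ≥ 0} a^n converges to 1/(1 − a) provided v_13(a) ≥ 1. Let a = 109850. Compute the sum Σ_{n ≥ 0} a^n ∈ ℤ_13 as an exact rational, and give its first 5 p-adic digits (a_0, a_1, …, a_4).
Σ a^n = 1/(1 − a) = -1/109849;  first 5 digits = (1, 0, 0, 11, 3)

v_13(a) = 3 ≥ 1, so the series converges in ℤ_13 to 1/(1 − a) = 1/(1 − 109850) = -1/109849. Expand this rational in ℤ_13: compute digits iteratively via d_i = x_i mod 13, x_{i+1} = (x_i − d_i)/13. The first 5 digits are (1, 0, 0, 11, 3).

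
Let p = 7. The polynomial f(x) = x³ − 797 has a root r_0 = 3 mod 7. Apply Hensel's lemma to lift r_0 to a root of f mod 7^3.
r_2 = 17 (mod 343)

Hensel: r_{i+1} = r_i − f(r_i)/f′(r_i) mod 7^{i+2}, where f′(x) = 3x². Iterate:
  r_0 = 3 (mod 7)
  r_1 = 17 (mod 49)
  r_2 = 17 (mod 343)
Final: r = 17 with f(r) ≡ 0 mod 7^3.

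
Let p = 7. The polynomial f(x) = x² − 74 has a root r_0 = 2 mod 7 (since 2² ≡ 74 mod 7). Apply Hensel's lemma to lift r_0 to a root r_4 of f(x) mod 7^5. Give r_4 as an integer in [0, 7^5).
r_4 = 9354 (mod 16807)

Hensel's recurrence: r_{i+1} = r_i − f(r_i)·(f′(r_i))^{-1} mod 7^{i+2}, with f′(x) = 2x. Iterate:
  r_0 = 2 (mod 7)
  r_1 = 44 (mod 49)
  r_2 = 93 (mod 343)
  r_3 = 2151 (mod 2401)
  r_4 = 9354 (mod 16807)
Final: r_4 = 9354, and one checks f(r_4) ≡ 0 mod 7^5.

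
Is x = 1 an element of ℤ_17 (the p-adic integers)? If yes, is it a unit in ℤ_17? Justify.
x ∈ ℤ_17^× (unit); v_17(x) = 0

ℤ_17 = {x ∈ ℚ_17 : v_17(x) ≥ 0} and ℤ_17^× = {x ∈ ℤ_17 : v_17(x) = 0}. Here v_17(1) = v_17(num) − v_17(den) = 0; compare against these criteria.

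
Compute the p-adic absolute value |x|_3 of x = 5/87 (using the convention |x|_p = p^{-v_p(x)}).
|5/87|_3 = 3

Step 1 — compute v_3(x) by factoring powers of 3 out of the numerator and denominator: v_3(5/87) = -1. Step 2 — apply |x|_p = p^{-v_p(x)} = 3^{1} = 3.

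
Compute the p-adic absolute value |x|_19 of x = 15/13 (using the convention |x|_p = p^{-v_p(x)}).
|15/13|_19 = 1

Step 1 — compute v_19(x) by factoring powers of 19 out of the numerator and denominator: v_19(15/13) = 0. Step 2 — apply |x|_p = p^{-v_p(x)} = 19^{0} = 1.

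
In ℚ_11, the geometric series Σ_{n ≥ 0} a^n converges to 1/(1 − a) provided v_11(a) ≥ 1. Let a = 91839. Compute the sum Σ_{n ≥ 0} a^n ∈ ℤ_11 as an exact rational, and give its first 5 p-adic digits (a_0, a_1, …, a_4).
Σ a^n = 1/(1 − a) = -1/91838;  first 5 digits = (1, 0, 0, 3, 6)

v_11(a) = 3 ≥ 1, so the series converges in ℤ_11 to 1/(1 − a) = 1/(1 − 91839) = -1/91838. Expand this rational in ℤ_11: compute digits iteratively via d_i = x_i mod 11, x_{i+1} = (x_i − d_i)/11. The first 5 digits are (1, 0, 0, 3, 6).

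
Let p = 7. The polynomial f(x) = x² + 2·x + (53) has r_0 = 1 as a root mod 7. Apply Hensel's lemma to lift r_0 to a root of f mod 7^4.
r_3 = 1996 (mod 2401)

Hensel: r_{i+1} = r_i − f(r_i)·(f′(r_i))^{-1} mod 7^{i+2}, f′(x) = 2x + 2. Iterate:
  r_0 = 1 (mod 7)
  r_1 = 36 (mod 49)
  r_2 = 281 (mod 343)
  r_3 = 1996 (mod 2401)
Final: r = 1996 satisfies f(r) ≡ 0 mod 7^4.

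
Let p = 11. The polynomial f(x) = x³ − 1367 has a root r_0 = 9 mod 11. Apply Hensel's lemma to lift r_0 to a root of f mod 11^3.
r_2 = 526 (mod 1331)

Hensel: r_{i+1} = r_i − f(r_i)/f′(r_i) mod 11^{i+2}, where f′(x) = 3x². Iterate:
  r_0 = 9 (mod 11)
  r_1 = 42 (mod 121)
  r_2 = 526 (mod 1331)
Final: r = 526 with f(r) ≡ 0 mod 11^3.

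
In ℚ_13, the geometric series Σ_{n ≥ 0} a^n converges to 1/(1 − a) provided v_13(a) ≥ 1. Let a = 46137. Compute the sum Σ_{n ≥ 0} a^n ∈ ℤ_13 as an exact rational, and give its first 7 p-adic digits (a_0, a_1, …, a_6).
Σ a^n = 1/(1 − a) = -1/46136;  first 7 digits = (1, 0, 0, 8, 1, 0, 12)

v_13(a) = 3 ≥ 1, so the series converges in ℤ_13 to 1/(1 − a) = 1/(1 − 46137) = -1/46136. Expand this rational in ℤ_13: compute digits iteratively via d_i = x_i mod 13, x_{i+1} = (x_i − d_i)/13. The first 7 digits are (1, 0, 0, 8, 1, 0, 12).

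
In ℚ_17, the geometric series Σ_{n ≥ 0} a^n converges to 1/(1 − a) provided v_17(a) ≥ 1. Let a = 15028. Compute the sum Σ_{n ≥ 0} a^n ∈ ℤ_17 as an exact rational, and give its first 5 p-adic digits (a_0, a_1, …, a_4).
Σ a^n = 1/(1 − a) = -1/15027;  first 5 digits = (1, 0, 1, 3, 1)

v_17(a) = 2 ≥ 1, so the series converges in ℤ_17 to 1/(1 − a) = 1/(1 − 15028) = -1/15027. Expand this rational in ℤ_17: compute digits iteratively via d_i = x_i mod 17, x_{i+1} = (x_i − d_i)/17. The first 5 digits are (1, 0, 1, 3, 1).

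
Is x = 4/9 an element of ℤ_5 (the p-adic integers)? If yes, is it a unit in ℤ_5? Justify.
x ∈ ℤ_5^× (unit); v_5(x) = 0

ℤ_5 = {x ∈ ℚ_5 : v_5(x) ≥ 0} and ℤ_5^× = {x ∈ ℤ_5 : v_5(x) = 0}. Here v_5(4/9) = v_5(num) − v_5(den) = 0; compare against these criteria.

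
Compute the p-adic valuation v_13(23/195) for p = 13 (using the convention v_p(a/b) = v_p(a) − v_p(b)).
v_13(23/195) = -1

Factor powers of 13 from the numerator and denominator of the reduced fraction: 23 = 13^0 · 23 and 195 = 13^1 · 15. Apply v_p(a/b) = v_p(a) − v_p(b): v_13(23/195) = 0 − 1 = -1.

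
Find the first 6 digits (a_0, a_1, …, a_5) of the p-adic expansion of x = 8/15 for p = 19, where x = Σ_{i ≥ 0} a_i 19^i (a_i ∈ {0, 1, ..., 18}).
(a_0, …, a_5) = (17, 8, 16, 8, 16, 8)

v_19(8/15) = 0 (numerator and denominator both coprime to 19), so x ∈ ℤ_19^×. Compute digits iteratively via a_i = x_i mod 19, x_{i+1} = (x_i − a_i)/19, with x_0 = x:
  x_0 = 8/15;  a_0 = 17;  x_1 = (x_0 − 17)/19 = -13/15
  x_1 = -13/15;  a_1 = 8;  x_2 = (x_1 − 8)/19 = -7/15
  x_2 = -7/15;  a_2 = 16;  x_3 = (x_2 − 16)/19 = -13/15
  x_3 = -13/15;  a_3 = 8;  x_4 = (x_3 − 8)/19 = -7/15
  x_4 = -7/15;  a_4 = 16;  x_5 = (x_4 − 16)/19 = -13/15
  x_5 = -13/15;  a_5 = 8;  x_6 = (x_5 − 8)/19 = -7/15
Digits: (17, 8, 16, 8, 16, 8).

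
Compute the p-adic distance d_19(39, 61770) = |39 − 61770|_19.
d_19(39, 61770) = 1/6859

Step 1 — x − y = 39 − 61770 = -61731. Step 2 — v_19(-61731) = 3 (factor: -61731 = −(19^3 · 9); the sign does not affect v_p). Step 3 — |x − y|_19 = 19^{-3} = 1/6859.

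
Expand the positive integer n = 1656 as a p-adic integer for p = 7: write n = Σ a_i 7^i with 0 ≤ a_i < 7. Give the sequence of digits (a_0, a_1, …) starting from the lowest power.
(a_0, a_1, …) = (4, 5, 5, 4)

Repeated division by 7 gives the digits low-to-high: 1656 = 4 + 5·7^1 + 5·7^2 + 4·7^3. Digit sequence: (4, 5, 5, 4).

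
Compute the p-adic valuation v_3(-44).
v_3(-44) = 0

v_3(n) is the largest exponent k such that 3^k divides n. Factor out: -44 = -3^0 · 44. (Sign doesn't affect v_p.) So v_3(-44) = 0.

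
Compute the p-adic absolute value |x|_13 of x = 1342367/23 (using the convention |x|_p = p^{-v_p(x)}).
|1342367/23|_13 = 1/28561

Step 1 — compute v_13(x) by factoring powers of 13 out of the numerator and denominator: v_13(1342367/23) = 4. Step 2 — apply |x|_p = p^{-v_p(x)} = 13^{-4} = 1/28561.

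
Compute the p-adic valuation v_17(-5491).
v_17(-5491) = 2

v_17(n) is the largest exponent k such that 17^k divides n. Factor out: -5491 = -17^2 · 19. (Sign doesn't affect v_p.) So v_17(-5491) = 2.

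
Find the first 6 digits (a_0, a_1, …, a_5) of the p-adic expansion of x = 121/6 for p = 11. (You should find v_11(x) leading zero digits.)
(a_0, …, a_5) = (0, 0, 2, 9, 1, 9)

v_11(121/6) = 2, so a_0 = ... = a_1 = 0. Factor out: x = 11^2 · u with u = 1/6 a unit in ℤ_11. Expand u iteratively via a_{v+i} = u_i mod 11, u_{i+1} = (u_i − a_{v+i})/11:
  u_0 = 1/6;  a_2 = 2;  u_1 = (u_0 − 2)/11 = -1/6
  u_1 = -1/6;  a_3 = 9;  u_2 = (u_1 − 9)/11 = -5/6
  u_2 = -5/6;  a_4 = 1;  u_3 = (u_2 − 1)/11 = -1/6
  u_3 = -1/6;  a_5 = 9;  u_4 = (u_3 − 9)/11 = -5/6
Digits: (0, 0, 2, 9, 1, 9).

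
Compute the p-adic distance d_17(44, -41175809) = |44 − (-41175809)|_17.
d_17(44, -41175809) = 1/1419857

Step 1 — x − y = 44 − (-41175809) = 41175853. Step 2 — v_17(41175853) = 5 (factor: 41175853 = (17^5 · 29); the sign does not affect v_p). Step 3 — |x − y|_17 = 17^{-5} = 1/1419857.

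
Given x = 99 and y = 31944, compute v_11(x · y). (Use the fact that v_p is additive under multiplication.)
v_11(3162456) = 4

v_p(x) = 1 (factor: 99 = 11^1 · 9); v_p(y) = 3 (factor: 31944 = 11^3 · 24). Additivity: v_p(xy) = v_p(x) + v_p(y) = 1 + 3 = 4. (Direct check: xy = 3162456 = 11^4 · (216).)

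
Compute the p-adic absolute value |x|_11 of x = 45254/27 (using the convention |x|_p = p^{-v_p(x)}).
|45254/27|_11 = 1/1331

Step 1 — compute v_11(x) by factoring powers of 11 out of the numerator and denominator: v_11(45254/27) = 3. Step 2 — apply |x|_p = p^{-v_p(x)} = 11^{-3} = 1/1331.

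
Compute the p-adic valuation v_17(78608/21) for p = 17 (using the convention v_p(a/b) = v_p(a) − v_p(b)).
v_17(78608/21) = 3

Factor powers of 17 from the numerator and denominator of the reduced fraction: 78608 = 17^3 · 16 and 21 = 17^0 · 21. Apply v_p(a/b) = v_p(a) − v_p(b): v_17(78608/21) = 3 − 0 = 3.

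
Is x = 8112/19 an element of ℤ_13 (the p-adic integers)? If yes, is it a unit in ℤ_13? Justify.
x ∈ ℤ_13 but not a unit; v_13(x) = 2 > 0

ℤ_13 = {x ∈ ℚ_13 : v_13(x) ≥ 0} and ℤ_13^× = {x ∈ ℤ_13 : v_13(x) = 0}. Here v_13(8112/19) = v_13(num) − v_13(den) = 2; compare against these criteria.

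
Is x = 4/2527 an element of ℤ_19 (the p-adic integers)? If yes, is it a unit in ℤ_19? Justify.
x ∉ ℤ_19 (v_19(x) = -2 < 0)

ℤ_19 = {x ∈ ℚ_19 : v_19(x) ≥ 0} and ℤ_19^× = {x ∈ ℤ_19 : v_19(x) = 0}. Here v_19(4/2527) = v_19(num) − v_19(den) = -2; compare against these criteria.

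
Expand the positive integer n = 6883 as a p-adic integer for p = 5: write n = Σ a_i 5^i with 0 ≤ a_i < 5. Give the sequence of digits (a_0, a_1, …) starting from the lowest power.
(a_0, a_1, …) = (3, 1, 0, 0, 1, 2)

Repeated division by 5 gives the digits low-to-high: 6883 = 3 + 1·5^1 + 1·5^4 + 2·5^5. Digit sequence: (3, 1, 0, 0, 1, 2).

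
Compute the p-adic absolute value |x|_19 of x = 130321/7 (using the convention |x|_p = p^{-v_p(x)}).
|130321/7|_19 = 1/130321

Step 1 — compute v_19(x) by factoring powers of 19 out of the numerator and denominator: v_19(130321/7) = 4. Step 2 — apply |x|_p = p^{-v_p(x)} = 19^{-4} = 1/130321.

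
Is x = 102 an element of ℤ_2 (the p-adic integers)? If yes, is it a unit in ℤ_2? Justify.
x ∈ ℤ_2 but not a unit; v_2(x) = 1 > 0

ℤ_2 = {x ∈ ℚ_2 : v_2(x) ≥ 0} and ℤ_2^× = {x ∈ ℤ_2 : v_2(x) = 0}. Here v_2(102) = v_2(num) − v_2(den) = 1; compare against these criteria.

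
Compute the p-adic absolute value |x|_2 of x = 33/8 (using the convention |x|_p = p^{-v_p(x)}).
|33/8|_2 = 8

Step 1 — compute v_2(x) by factoring powers of 2 out of the numerator and denominator: v_2(33/8) = -3. Step 2 — apply |x|_p = p^{-v_p(x)} = 2^{3} = 8.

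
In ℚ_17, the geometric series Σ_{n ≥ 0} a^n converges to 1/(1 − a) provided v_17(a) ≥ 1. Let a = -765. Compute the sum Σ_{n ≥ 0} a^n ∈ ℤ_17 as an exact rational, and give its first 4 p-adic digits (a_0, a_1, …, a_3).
Σ a^n = 1/(1 − a) = 1/766;  first 4 digits = (1, 6, 16, 11)

v_17(a) = 1 ≥ 1, so the series converges in ℤ_17 to 1/(1 − a) = 1/(1 − (-765)) = 1/766. Expand this rational in ℤ_17: compute digits iteratively via d_i = x_i mod 17, x_{i+1} = (x_i − d_i)/17. The first 4 digits are (1, 6, 16, 11).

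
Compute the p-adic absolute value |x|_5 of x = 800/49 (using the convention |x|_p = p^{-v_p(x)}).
|800/49|_5 = 1/25

Step 1 — compute v_5(x) by factoring powers of 5 out of the numerator and denominator: v_5(800/49) = 2. Step 2 — apply |x|_p = p^{-v_p(x)} = 5^{-2} = 1/25.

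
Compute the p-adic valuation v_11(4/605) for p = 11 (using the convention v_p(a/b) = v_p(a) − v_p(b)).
v_11(4/605) = -2

Factor powers of 11 from the numerator and denominator of the reduced fraction: 4 = 11^0 · 4 and 605 = 11^2 · 5. Apply v_p(a/b) = v_p(a) − v_p(b): v_11(4/605) = 0 − 2 = -2.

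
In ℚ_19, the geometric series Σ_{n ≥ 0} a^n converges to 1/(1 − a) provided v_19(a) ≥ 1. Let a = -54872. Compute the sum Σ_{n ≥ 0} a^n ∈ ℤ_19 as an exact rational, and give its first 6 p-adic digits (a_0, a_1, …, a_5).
Σ a^n = 1/(1 − a) = 1/54873;  first 6 digits = (1, 0, 0, 11, 18, 18)

v_19(a) = 3 ≥ 1, so the series converges in ℤ_19 to 1/(1 − a) = 1/(1 − (-54872)) = 1/54873. Expand this rational in ℤ_19: compute digits iteratively via d_i = x_i mod 19, x_{i+1} = (x_i − d_i)/19. The first 6 digits are (1, 0, 0, 11, 18, 18).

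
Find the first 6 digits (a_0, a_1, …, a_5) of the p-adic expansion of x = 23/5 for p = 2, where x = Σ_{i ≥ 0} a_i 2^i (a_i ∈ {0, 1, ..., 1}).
(a_0, …, a_5) = (1, 1, 0, 1, 0, 1)

v_2(23/5) = 0 (numerator and denominator both coprime to 2), so x ∈ ℤ_2^×. Compute digits iteratively via a_i = x_i mod 2, x_{i+1} = (x_i − a_i)/2, with x_0 = x:
  x_0 = 23/5;  a_0 = 1;  x_1 = (x_0 − 1)/2 = 9/5
  x_1 = 9/5;  a_1 = 1;  x_2 = (x_1 − 1)/2 = 2/5
  x_2 = 2/5;  a_2 = 0;  x_3 = (x_2 − 0)/2 = 1/5
  x_3 = 1/5;  a_3 = 1;  x_4 = (x_3 − 1)/2 = -2/5
  x_4 = -2/5;  a_4 = 0;  x_5 = (x_4 − 0)/2 = -1/5
  x_5 = -1/5;  a_5 = 1;  x_6 = (x_5 − 1)/2 = -3/5
Digits: (1, 1, 0, 1, 0, 1).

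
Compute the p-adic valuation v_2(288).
v_2(288) = 5

v_2(n) is the largest exponent k such that 2^k divides n. Factor out: 288 = 2^5 · 9. (Sign doesn't affect v_p.) So v_2(288) = 5.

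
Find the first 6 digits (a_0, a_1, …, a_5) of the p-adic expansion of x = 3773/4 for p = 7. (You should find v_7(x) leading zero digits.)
(a_0, …, a_5) = (0, 0, 0, 1, 2, 5)

v_7(3773/4) = 3, so a_0 = ... = a_2 = 0. Factor out: x = 7^3 · u with u = 11/4 a unit in ℤ_7. Expand u iteratively via a_{v+i} = u_i mod 7, u_{i+1} = (u_i − a_{v+i})/7:
  u_0 = 11/4;  a_3 = 1;  u_1 = (u_0 − 1)/7 = 1/4
  u_1 = 1/4;  a_4 = 2;  u_2 = (u_1 − 2)/7 = -1/4
  u_2 = -1/4;  a_5 = 5;  u_3 = (u_2 − 5)/7 = -3/4
Digits: (0, 0, 0, 1, 2, 5).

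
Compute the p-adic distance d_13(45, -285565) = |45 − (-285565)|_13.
d_13(45, -285565) = 1/28561

Step 1 — x − y = 45 − (-285565) = 285610. Step 2 — v_13(285610) = 4 (factor: 285610 = (13^4 · 10); the sign does not affect v_p). Step 3 — |x − y|_13 = 13^{-4} = 1/28561.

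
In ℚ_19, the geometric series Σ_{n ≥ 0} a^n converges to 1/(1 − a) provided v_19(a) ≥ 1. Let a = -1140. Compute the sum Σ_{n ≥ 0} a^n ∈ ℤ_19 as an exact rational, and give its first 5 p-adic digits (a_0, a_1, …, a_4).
Σ a^n = 1/(1 − a) = 1/1141;  first 5 digits = (1, 16, 5, 10, 8)

v_19(a) = 1 ≥ 1, so the series converges in ℤ_19 to 1/(1 − a) = 1/(1 − (-1140)) = 1/1141. Expand this rational in ℤ_19: compute digits iteratively via d_i = x_i mod 19, x_{i+1} = (x_i − d_i)/19. The first 5 digits are (1, 16, 5, 10, 8).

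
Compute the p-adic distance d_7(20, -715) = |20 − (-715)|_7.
d_7(20, -715) = 1/49

Step 1 — x − y = 20 − (-715) = 735. Step 2 — v_7(735) = 2 (factor: 735 = (7^2 · 15); the sign does not affect v_p). Step 3 — |x − y|_7 = 7^{-2} = 1/49.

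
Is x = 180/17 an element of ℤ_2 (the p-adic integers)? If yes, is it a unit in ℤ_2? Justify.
x ∈ ℤ_2 but not a unit; v_2(x) = 2 > 0

ℤ_2 = {x ∈ ℚ_2 : v_2(x) ≥ 0} and ℤ_2^× = {x ∈ ℤ_2 : v_2(x) = 0}. Here v_2(180/17) = v_2(num) − v_2(den) = 2; compare against these criteria.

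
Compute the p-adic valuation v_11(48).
v_11(48) = 0

v_11(n) is the largest exponent k such that 11^k divides n. Factor out: 48 = 11^0 · 48. (Sign doesn't affect v_p.) So v_11(48) = 0.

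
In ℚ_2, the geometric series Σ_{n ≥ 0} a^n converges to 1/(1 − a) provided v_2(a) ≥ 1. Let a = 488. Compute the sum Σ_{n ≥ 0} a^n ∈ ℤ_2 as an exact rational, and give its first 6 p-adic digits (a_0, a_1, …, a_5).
Σ a^n = 1/(1 − a) = -1/487;  first 6 digits = (1, 0, 0, 1, 0, 1)

v_2(a) = 3 ≥ 1, so the series converges in ℤ_2 to 1/(1 − a) = 1/(1 − 488) = -1/487. Expand this rational in ℤ_2: compute digits iteratively via d_i = x_i mod 2, x_{i+1} = (x_i − d_i)/2. The first 6 digits are (1, 0, 0, 1, 0, 1).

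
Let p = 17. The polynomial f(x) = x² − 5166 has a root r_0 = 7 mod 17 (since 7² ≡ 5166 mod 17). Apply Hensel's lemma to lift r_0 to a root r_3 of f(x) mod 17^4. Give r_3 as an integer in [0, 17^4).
r_3 = 64964 (mod 83521)

Hensel's recurrence: r_{i+1} = r_i − f(r_i)·(f′(r_i))^{-1} mod 17^{i+2}, with f′(x) = 2x. Iterate:
  r_0 = 7 (mod 17)
  r_1 = 228 (mod 289)
  r_2 = 1095 (mod 4913)
  r_3 = 64964 (mod 83521)
Final: r_3 = 64964, and one checks f(r_3) ≡ 0 mod 17^4.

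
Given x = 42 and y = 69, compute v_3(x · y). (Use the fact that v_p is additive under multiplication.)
v_3(2898) = 2

v_p(x) = 1 (factor: 42 = 3^1 · 14); v_p(y) = 1 (factor: 69 = 3^1 · 23). Additivity: v_p(xy) = v_p(x) + v_p(y) = 1 + 1 = 2. (Direct check: xy = 2898 = 3^2 · (322).)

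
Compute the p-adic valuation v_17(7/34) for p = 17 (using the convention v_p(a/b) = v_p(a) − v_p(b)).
v_17(7/34) = -1

Factor powers of 17 from the numerator and denominator of the reduced fraction: 7 = 17^0 · 7 and 34 = 17^1 · 2. Apply v_p(a/b) = v_p(a) − v_p(b): v_17(7/34) = 0 − 1 = -1.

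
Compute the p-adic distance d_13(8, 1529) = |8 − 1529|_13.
d_13(8, 1529) = 1/169

Step 1 — x − y = 8 − 1529 = -1521. Step 2 — v_13(-1521) = 2 (factor: -1521 = −(13^2 · 9); the sign does not affect v_p). Step 3 — |x − y|_13 = 13^{-2} = 1/169.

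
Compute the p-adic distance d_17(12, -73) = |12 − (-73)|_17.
d_17(12, -73) = 1/17

Step 1 — x − y = 12 − (-73) = 85. Step 2 — v_17(85) = 1 (factor: 85 = (17^1 · 5); the sign does not affect v_p). Step 3 — |x − y|_17 = 17^{-1} = 1/17.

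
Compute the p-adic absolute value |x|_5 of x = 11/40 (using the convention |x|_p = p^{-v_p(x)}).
|11/40|_5 = 5

Step 1 — compute v_5(x) by factoring powers of 5 out of the numerator and denominator: v_5(11/40) = -1. Step 2 — apply |x|_p = p^{-v_p(x)} = 5^{1} = 5.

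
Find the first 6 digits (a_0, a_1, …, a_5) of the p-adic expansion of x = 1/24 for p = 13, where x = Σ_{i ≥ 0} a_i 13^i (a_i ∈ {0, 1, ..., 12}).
(a_0, …, a_5) = (6, 12, 5, 12, 5, 12)

v_13(1/24) = 0 (numerator and denominator both coprime to 13), so x ∈ ℤ_13^×. Compute digits iteratively via a_i = x_i mod 13, x_{i+1} = (x_i − a_i)/13, with x_0 = x:
  x_0 = 1/24;  a_0 = 6;  x_1 = (x_0 − 6)/13 = -11/24
  x_1 = -11/24;  a_1 = 12;  x_2 = (x_1 − 12)/13 = -23/24
  x_2 = -23/24;  a_2 = 5;  x_3 = (x_2 − 5)/13 = -11/24
  x_3 = -11/24;  a_3 = 12;  x_4 = (x_3 − 12)/13 = -23/24
  x_4 = -23/24;  a_4 = 5;  x_5 = (x_4 − 5)/13 = -11/24
  x_5 = -11/24;  a_5 = 12;  x_6 = (x_5 − 12)/13 = -23/24
Digits: (6, 12, 5, 12, 5, 12).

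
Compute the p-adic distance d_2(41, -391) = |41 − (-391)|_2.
d_2(41, -391) = 1/16

Step 1 — x − y = 41 − (-391) = 432. Step 2 — v_2(432) = 4 (factor: 432 = (2^4 · 27); the sign does not affect v_p). Step 3 — |x − y|_2 = 2^{-4} = 1/16.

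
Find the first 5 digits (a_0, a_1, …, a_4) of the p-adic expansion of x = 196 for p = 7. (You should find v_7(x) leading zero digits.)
(a_0, …, a_4) = (0, 0, 4, 0, 0)

v_7(196) = 2, so a_0 = ... = a_1 = 0. Factor out: x = 7^2 · u with u = 4 a unit in ℤ_7. Expand u iteratively via a_{v+i} = u_i mod 7, u_{i+1} = (u_i − a_{v+i})/7:
  u_0 = 4;  a_2 = 4;  u_1 = (u_0 − 4)/7 = 0
  u_1 = 0;  a_3 = 0;  u_2 = (u_1 − 0)/7 = 0
  u_2 = 0;  a_4 = 0;  u_3 = (u_2 − 0)/7 = 0
Digits: (0, 0, 4, 0, 0).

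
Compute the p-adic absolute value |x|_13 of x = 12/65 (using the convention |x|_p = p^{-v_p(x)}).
|12/65|_13 = 13

Step 1 — compute v_13(x) by factoring powers of 13 out of the numerator and denominator: v_13(12/65) = -1. Step 2 — apply |x|_p = p^{-v_p(x)} = 13^{1} = 13.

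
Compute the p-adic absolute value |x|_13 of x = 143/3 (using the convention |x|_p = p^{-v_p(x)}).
|143/3|_13 = 1/13

Step 1 — compute v_13(x) by factoring powers of 13 out of the numerator and denominator: v_13(143/3) = 1. Step 2 — apply |x|_p = p^{-v_p(x)} = 13^{-1} = 1/13.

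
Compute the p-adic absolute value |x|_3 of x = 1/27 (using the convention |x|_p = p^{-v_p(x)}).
|1/27|_3 = 27

Step 1 — compute v_3(x) by factoring powers of 3 out of the numerator and denominator: v_3(1/27) = -3. Step 2 — apply |x|_p = p^{-v_p(x)} = 3^{3} = 27.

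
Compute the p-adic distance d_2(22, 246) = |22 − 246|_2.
d_2(22, 246) = 1/32

Step 1 — x − y = 22 − 246 = -224. Step 2 — v_2(-224) = 5 (factor: -224 = −(2^5 · 7); the sign does not affect v_p). Step 3 — |x − y|_2 = 2^{-5} = 1/32.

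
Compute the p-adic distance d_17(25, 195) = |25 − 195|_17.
d_17(25, 195) = 1/17

Step 1 — x − y = 25 − 195 = -170. Step 2 — v_17(-170) = 1 (factor: -170 = −(17^1 · 10); the sign does not affect v_p). Step 3 — |x − y|_17 = 17^{-1} = 1/17.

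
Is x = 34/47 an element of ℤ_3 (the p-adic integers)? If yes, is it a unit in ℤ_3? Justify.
x ∈ ℤ_3^× (unit); v_3(x) = 0

ℤ_3 = {x ∈ ℚ_3 : v_3(x) ≥ 0} and ℤ_3^× = {x ∈ ℤ_3 : v_3(x) = 0}. Here v_3(34/47) = v_3(num) − v_3(den) = 0; compare against these criteria.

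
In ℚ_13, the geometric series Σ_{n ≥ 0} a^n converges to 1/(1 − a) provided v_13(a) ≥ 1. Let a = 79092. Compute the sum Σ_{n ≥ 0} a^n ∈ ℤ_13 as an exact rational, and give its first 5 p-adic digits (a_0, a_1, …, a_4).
Σ a^n = 1/(1 − a) = -1/79091;  first 5 digits = (1, 0, 0, 10, 2)

v_13(a) = 3 ≥ 1, so the series converges in ℤ_13 to 1/(1 − a) = 1/(1 − 79092) = -1/79091. Expand this rational in ℤ_13: compute digits iteratively via d_i = x_i mod 13, x_{i+1} = (x_i − d_i)/13. The first 5 digits are (1, 0, 0, 10, 2).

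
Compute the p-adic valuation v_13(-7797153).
v_13(-7797153) = 5

v_13(n) is the largest exponent k such that 13^k divides n. Factor out: -7797153 = -13^5 · 21. (Sign doesn't affect v_p.) So v_13(-7797153) = 5.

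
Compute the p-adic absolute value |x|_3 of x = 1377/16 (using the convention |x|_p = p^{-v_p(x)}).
|1377/16|_3 = 1/81

Step 1 — compute v_3(x) by factoring powers of 3 out of the numerator and denominator: v_3(1377/16) = 4. Step 2 — apply |x|_p = p^{-v_p(x)} = 3^{-4} = 1/81.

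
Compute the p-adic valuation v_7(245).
v_7(245) = 2

v_7(n) is the largest exponent k such that 7^k divides n. Factor out: 245 = 7^2 · 5. (Sign doesn't affect v_p.) So v_7(245) = 2.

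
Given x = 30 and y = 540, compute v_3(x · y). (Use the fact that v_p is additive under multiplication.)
v_3(16200) = 4

v_p(x) = 1 (factor: 30 = 3^1 · 10); v_p(y) = 3 (factor: 540 = 3^3 · 20). Additivity: v_p(xy) = v_p(x) + v_p(y) = 1 + 3 = 4. (Direct check: xy = 16200 = 3^4 · (200).)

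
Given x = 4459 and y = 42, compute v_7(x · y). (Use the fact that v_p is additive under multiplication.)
v_7(187278) = 4

v_p(x) = 3 (factor: 4459 = 7^3 · 13); v_p(y) = 1 (factor: 42 = 7^1 · 6). Additivity: v_p(xy) = v_p(x) + v_p(y) = 3 + 1 = 4. (Direct check: xy = 187278 = 7^4 · (78).)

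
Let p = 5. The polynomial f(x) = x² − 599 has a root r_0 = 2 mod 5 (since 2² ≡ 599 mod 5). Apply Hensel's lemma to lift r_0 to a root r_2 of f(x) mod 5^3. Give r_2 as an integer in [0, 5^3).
r_2 = 82 (mod 125)

Hensel's recurrence: r_{i+1} = r_i − f(r_i)·(f′(r_i))^{-1} mod 5^{i+2}, with f′(x) = 2x. Iterate:
  r_0 = 2 (mod 5)
  r_1 = 7 (mod 25)
  r_2 = 82 (mod 125)
Final: r_2 = 82, and one checks f(r_2) ≡ 0 mod 5^3.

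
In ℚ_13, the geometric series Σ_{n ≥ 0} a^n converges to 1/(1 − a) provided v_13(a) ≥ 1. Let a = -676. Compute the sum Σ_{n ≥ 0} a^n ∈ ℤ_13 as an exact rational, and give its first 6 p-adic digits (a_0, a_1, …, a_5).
Σ a^n = 1/(1 − a) = 1/677;  first 6 digits = (1, 0, 9, 12, 2, 1)

v_13(a) = 2 ≥ 1, so the series converges in ℤ_13 to 1/(1 − a) = 1/(1 − (-676)) = 1/677. Expand this rational in ℤ_13: compute digits iteratively via d_i = x_i mod 13, x_{i+1} = (x_i − d_i)/13. The first 6 digits are (1, 0, 9, 12, 2, 1).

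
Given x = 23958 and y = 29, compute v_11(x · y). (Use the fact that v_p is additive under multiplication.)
v_11(694782) = 3

v_p(x) = 3 (factor: 23958 = 11^3 · 18); v_p(y) = 0 (factor: 29 = 11^0 · 29). Additivity: v_p(xy) = v_p(x) + v_p(y) = 3 + 0 = 3. (Direct check: xy = 694782 = 11^3 · (522).)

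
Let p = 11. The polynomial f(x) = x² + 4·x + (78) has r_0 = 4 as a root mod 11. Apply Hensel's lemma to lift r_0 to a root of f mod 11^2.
r_1 = 15 (mod 121)

Hensel: r_{i+1} = r_i − f(r_i)·(f′(r_i))^{-1} mod 11^{i+2}, f′(x) = 2x + 4. Iterate:
  r_0 = 4 (mod 11)
  r_1 = 15 (mod 121)
Final: r = 15 satisfies f(r) ≡ 0 mod 11^2.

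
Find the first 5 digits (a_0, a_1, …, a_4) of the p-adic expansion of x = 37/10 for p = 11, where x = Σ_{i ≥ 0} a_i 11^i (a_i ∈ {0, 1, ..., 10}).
(a_0, …, a_4) = (7, 3, 3, 3, 3)

v_11(37/10) = 0 (numerator and denominator both coprime to 11), so x ∈ ℤ_11^×. Compute digits iteratively via a_i = x_i mod 11, x_{i+1} = (x_i − a_i)/11, with x_0 = x:
  x_0 = 37/10;  a_0 = 7;  x_1 = (x_0 − 7)/11 = -3/10
  x_1 = -3/10;  a_1 = 3;  x_2 = (x_1 − 3)/11 = -3/10
  x_2 = -3/10;  a_2 = 3;  x_3 = (x_2 − 3)/11 = -3/10
  x_3 = -3/10;  a_3 = 3;  x_4 = (x_3 − 3)/11 = -3/10
  x_4 = -3/10;  a_4 = 3;  x_5 = (x_4 − 3)/11 = -3/10
Digits: (7, 3, 3, 3, 3).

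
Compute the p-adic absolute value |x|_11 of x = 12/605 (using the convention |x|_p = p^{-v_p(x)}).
|12/605|_11 = 121

Step 1 — compute v_11(x) by factoring powers of 11 out of the numerator and denominator: v_11(12/605) = -2. Step 2 — apply |x|_p = p^{-v_p(x)} = 11^{2} = 121.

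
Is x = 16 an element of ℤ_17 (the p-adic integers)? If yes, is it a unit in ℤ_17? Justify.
x ∈ ℤ_17^× (unit); v_17(x) = 0

ℤ_17 = {x ∈ ℚ_17 : v_17(x) ≥ 0} and ℤ_17^× = {x ∈ ℤ_17 : v_17(x) = 0}. Here v_17(16) = v_17(num) − v_17(den) = 0; compare against these criteria.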